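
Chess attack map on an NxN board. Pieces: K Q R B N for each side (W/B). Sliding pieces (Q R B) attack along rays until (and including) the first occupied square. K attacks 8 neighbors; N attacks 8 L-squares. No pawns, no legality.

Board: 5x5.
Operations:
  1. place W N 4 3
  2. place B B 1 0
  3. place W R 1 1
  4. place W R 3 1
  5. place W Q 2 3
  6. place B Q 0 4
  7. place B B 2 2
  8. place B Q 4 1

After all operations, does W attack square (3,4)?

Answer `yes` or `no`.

Op 1: place WN@(4,3)
Op 2: place BB@(1,0)
Op 3: place WR@(1,1)
Op 4: place WR@(3,1)
Op 5: place WQ@(2,3)
Op 6: place BQ@(0,4)
Op 7: place BB@(2,2)
Op 8: place BQ@(4,1)
Per-piece attacks for W:
  WR@(1,1): attacks (1,2) (1,3) (1,4) (1,0) (2,1) (3,1) (0,1) [ray(0,-1) blocked at (1,0); ray(1,0) blocked at (3,1)]
  WQ@(2,3): attacks (2,4) (2,2) (3,3) (4,3) (1,3) (0,3) (3,4) (3,2) (4,1) (1,4) (1,2) (0,1) [ray(0,-1) blocked at (2,2); ray(1,0) blocked at (4,3); ray(1,-1) blocked at (4,1)]
  WR@(3,1): attacks (3,2) (3,3) (3,4) (3,0) (4,1) (2,1) (1,1) [ray(1,0) blocked at (4,1); ray(-1,0) blocked at (1,1)]
  WN@(4,3): attacks (2,4) (3,1) (2,2)
W attacks (3,4): yes

Answer: yes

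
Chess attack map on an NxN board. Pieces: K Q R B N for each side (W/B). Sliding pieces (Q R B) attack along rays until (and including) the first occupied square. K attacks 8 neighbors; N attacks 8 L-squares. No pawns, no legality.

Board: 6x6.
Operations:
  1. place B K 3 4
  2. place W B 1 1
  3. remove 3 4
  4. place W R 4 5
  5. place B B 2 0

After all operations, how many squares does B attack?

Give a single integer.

Op 1: place BK@(3,4)
Op 2: place WB@(1,1)
Op 3: remove (3,4)
Op 4: place WR@(4,5)
Op 5: place BB@(2,0)
Per-piece attacks for B:
  BB@(2,0): attacks (3,1) (4,2) (5,3) (1,1) [ray(-1,1) blocked at (1,1)]
Union (4 distinct): (1,1) (3,1) (4,2) (5,3)

Answer: 4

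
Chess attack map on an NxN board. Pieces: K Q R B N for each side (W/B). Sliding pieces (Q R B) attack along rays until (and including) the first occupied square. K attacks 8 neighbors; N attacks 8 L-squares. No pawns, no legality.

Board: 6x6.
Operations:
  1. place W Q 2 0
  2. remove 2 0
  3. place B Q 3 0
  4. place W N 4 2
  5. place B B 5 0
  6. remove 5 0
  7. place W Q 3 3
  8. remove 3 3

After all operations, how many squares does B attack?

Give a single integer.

Op 1: place WQ@(2,0)
Op 2: remove (2,0)
Op 3: place BQ@(3,0)
Op 4: place WN@(4,2)
Op 5: place BB@(5,0)
Op 6: remove (5,0)
Op 7: place WQ@(3,3)
Op 8: remove (3,3)
Per-piece attacks for B:
  BQ@(3,0): attacks (3,1) (3,2) (3,3) (3,4) (3,5) (4,0) (5,0) (2,0) (1,0) (0,0) (4,1) (5,2) (2,1) (1,2) (0,3)
Union (15 distinct): (0,0) (0,3) (1,0) (1,2) (2,0) (2,1) (3,1) (3,2) (3,3) (3,4) (3,5) (4,0) (4,1) (5,0) (5,2)

Answer: 15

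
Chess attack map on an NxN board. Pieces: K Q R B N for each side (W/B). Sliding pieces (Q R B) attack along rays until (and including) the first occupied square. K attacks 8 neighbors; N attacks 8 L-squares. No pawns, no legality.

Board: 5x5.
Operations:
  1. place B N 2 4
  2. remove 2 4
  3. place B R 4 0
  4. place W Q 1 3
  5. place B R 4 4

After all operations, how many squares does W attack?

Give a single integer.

Op 1: place BN@(2,4)
Op 2: remove (2,4)
Op 3: place BR@(4,0)
Op 4: place WQ@(1,3)
Op 5: place BR@(4,4)
Per-piece attacks for W:
  WQ@(1,3): attacks (1,4) (1,2) (1,1) (1,0) (2,3) (3,3) (4,3) (0,3) (2,4) (2,2) (3,1) (4,0) (0,4) (0,2) [ray(1,-1) blocked at (4,0)]
Union (14 distinct): (0,2) (0,3) (0,4) (1,0) (1,1) (1,2) (1,4) (2,2) (2,3) (2,4) (3,1) (3,3) (4,0) (4,3)

Answer: 14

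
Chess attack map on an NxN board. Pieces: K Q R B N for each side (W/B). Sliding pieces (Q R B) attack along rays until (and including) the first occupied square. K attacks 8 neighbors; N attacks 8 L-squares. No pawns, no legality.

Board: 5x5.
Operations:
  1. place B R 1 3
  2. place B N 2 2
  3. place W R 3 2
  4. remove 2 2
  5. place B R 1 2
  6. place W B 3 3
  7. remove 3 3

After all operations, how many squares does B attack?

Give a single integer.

Answer: 12

Derivation:
Op 1: place BR@(1,3)
Op 2: place BN@(2,2)
Op 3: place WR@(3,2)
Op 4: remove (2,2)
Op 5: place BR@(1,2)
Op 6: place WB@(3,3)
Op 7: remove (3,3)
Per-piece attacks for B:
  BR@(1,2): attacks (1,3) (1,1) (1,0) (2,2) (3,2) (0,2) [ray(0,1) blocked at (1,3); ray(1,0) blocked at (3,2)]
  BR@(1,3): attacks (1,4) (1,2) (2,3) (3,3) (4,3) (0,3) [ray(0,-1) blocked at (1,2)]
Union (12 distinct): (0,2) (0,3) (1,0) (1,1) (1,2) (1,3) (1,4) (2,2) (2,3) (3,2) (3,3) (4,3)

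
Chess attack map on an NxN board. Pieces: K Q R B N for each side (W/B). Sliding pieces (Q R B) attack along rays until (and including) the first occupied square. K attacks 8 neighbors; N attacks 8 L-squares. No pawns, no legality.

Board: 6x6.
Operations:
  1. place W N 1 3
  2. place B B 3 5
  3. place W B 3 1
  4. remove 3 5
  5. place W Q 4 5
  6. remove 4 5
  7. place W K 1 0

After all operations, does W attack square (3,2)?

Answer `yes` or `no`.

Op 1: place WN@(1,3)
Op 2: place BB@(3,5)
Op 3: place WB@(3,1)
Op 4: remove (3,5)
Op 5: place WQ@(4,5)
Op 6: remove (4,5)
Op 7: place WK@(1,0)
Per-piece attacks for W:
  WK@(1,0): attacks (1,1) (2,0) (0,0) (2,1) (0,1)
  WN@(1,3): attacks (2,5) (3,4) (0,5) (2,1) (3,2) (0,1)
  WB@(3,1): attacks (4,2) (5,3) (4,0) (2,2) (1,3) (2,0) [ray(-1,1) blocked at (1,3)]
W attacks (3,2): yes

Answer: yes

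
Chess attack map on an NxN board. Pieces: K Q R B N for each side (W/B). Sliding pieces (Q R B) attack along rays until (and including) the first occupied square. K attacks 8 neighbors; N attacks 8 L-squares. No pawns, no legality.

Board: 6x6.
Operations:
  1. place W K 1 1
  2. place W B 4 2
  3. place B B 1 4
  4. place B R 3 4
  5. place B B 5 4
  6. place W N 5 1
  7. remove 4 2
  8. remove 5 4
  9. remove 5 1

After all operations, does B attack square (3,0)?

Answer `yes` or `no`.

Answer: yes

Derivation:
Op 1: place WK@(1,1)
Op 2: place WB@(4,2)
Op 3: place BB@(1,4)
Op 4: place BR@(3,4)
Op 5: place BB@(5,4)
Op 6: place WN@(5,1)
Op 7: remove (4,2)
Op 8: remove (5,4)
Op 9: remove (5,1)
Per-piece attacks for B:
  BB@(1,4): attacks (2,5) (2,3) (3,2) (4,1) (5,0) (0,5) (0,3)
  BR@(3,4): attacks (3,5) (3,3) (3,2) (3,1) (3,0) (4,4) (5,4) (2,4) (1,4) [ray(-1,0) blocked at (1,4)]
B attacks (3,0): yes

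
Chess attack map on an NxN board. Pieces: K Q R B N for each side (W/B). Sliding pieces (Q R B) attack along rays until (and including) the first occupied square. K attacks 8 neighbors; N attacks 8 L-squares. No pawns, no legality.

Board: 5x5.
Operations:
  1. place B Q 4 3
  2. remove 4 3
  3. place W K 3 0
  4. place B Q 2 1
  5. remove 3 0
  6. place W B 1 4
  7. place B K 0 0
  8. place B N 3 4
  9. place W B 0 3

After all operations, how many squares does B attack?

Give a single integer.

Answer: 16

Derivation:
Op 1: place BQ@(4,3)
Op 2: remove (4,3)
Op 3: place WK@(3,0)
Op 4: place BQ@(2,1)
Op 5: remove (3,0)
Op 6: place WB@(1,4)
Op 7: place BK@(0,0)
Op 8: place BN@(3,4)
Op 9: place WB@(0,3)
Per-piece attacks for B:
  BK@(0,0): attacks (0,1) (1,0) (1,1)
  BQ@(2,1): attacks (2,2) (2,3) (2,4) (2,0) (3,1) (4,1) (1,1) (0,1) (3,2) (4,3) (3,0) (1,2) (0,3) (1,0) [ray(-1,1) blocked at (0,3)]
  BN@(3,4): attacks (4,2) (2,2) (1,3)
Union (16 distinct): (0,1) (0,3) (1,0) (1,1) (1,2) (1,3) (2,0) (2,2) (2,3) (2,4) (3,0) (3,1) (3,2) (4,1) (4,2) (4,3)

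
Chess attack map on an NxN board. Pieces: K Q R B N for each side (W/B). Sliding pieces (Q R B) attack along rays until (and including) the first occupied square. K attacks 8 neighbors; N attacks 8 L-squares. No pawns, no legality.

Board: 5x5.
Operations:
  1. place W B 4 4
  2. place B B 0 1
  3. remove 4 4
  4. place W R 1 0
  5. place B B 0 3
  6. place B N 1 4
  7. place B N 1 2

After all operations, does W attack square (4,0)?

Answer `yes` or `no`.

Answer: yes

Derivation:
Op 1: place WB@(4,4)
Op 2: place BB@(0,1)
Op 3: remove (4,4)
Op 4: place WR@(1,0)
Op 5: place BB@(0,3)
Op 6: place BN@(1,4)
Op 7: place BN@(1,2)
Per-piece attacks for W:
  WR@(1,0): attacks (1,1) (1,2) (2,0) (3,0) (4,0) (0,0) [ray(0,1) blocked at (1,2)]
W attacks (4,0): yes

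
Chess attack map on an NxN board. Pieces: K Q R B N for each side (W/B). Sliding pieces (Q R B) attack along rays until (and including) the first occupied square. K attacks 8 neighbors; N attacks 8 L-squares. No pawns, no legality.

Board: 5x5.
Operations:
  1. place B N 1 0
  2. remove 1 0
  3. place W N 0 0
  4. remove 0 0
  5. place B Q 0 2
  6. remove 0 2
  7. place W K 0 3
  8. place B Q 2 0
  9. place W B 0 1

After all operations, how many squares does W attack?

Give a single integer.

Op 1: place BN@(1,0)
Op 2: remove (1,0)
Op 3: place WN@(0,0)
Op 4: remove (0,0)
Op 5: place BQ@(0,2)
Op 6: remove (0,2)
Op 7: place WK@(0,3)
Op 8: place BQ@(2,0)
Op 9: place WB@(0,1)
Per-piece attacks for W:
  WB@(0,1): attacks (1,2) (2,3) (3,4) (1,0)
  WK@(0,3): attacks (0,4) (0,2) (1,3) (1,4) (1,2)
Union (8 distinct): (0,2) (0,4) (1,0) (1,2) (1,3) (1,4) (2,3) (3,4)

Answer: 8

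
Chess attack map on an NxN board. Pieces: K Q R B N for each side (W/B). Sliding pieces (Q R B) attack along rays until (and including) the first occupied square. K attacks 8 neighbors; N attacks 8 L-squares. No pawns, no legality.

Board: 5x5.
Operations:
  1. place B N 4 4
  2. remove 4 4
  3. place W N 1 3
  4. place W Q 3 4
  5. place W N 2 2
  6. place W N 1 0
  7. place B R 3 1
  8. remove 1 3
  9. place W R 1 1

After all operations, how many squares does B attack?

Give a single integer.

Op 1: place BN@(4,4)
Op 2: remove (4,4)
Op 3: place WN@(1,3)
Op 4: place WQ@(3,4)
Op 5: place WN@(2,2)
Op 6: place WN@(1,0)
Op 7: place BR@(3,1)
Op 8: remove (1,3)
Op 9: place WR@(1,1)
Per-piece attacks for B:
  BR@(3,1): attacks (3,2) (3,3) (3,4) (3,0) (4,1) (2,1) (1,1) [ray(0,1) blocked at (3,4); ray(-1,0) blocked at (1,1)]
Union (7 distinct): (1,1) (2,1) (3,0) (3,2) (3,3) (3,4) (4,1)

Answer: 7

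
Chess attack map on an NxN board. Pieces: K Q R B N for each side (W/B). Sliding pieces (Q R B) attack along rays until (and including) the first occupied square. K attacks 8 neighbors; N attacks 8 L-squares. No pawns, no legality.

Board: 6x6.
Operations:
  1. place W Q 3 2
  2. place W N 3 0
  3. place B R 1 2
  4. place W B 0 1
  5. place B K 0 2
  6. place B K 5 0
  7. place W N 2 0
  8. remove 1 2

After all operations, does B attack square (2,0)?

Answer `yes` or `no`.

Op 1: place WQ@(3,2)
Op 2: place WN@(3,0)
Op 3: place BR@(1,2)
Op 4: place WB@(0,1)
Op 5: place BK@(0,2)
Op 6: place BK@(5,0)
Op 7: place WN@(2,0)
Op 8: remove (1,2)
Per-piece attacks for B:
  BK@(0,2): attacks (0,3) (0,1) (1,2) (1,3) (1,1)
  BK@(5,0): attacks (5,1) (4,0) (4,1)
B attacks (2,0): no

Answer: no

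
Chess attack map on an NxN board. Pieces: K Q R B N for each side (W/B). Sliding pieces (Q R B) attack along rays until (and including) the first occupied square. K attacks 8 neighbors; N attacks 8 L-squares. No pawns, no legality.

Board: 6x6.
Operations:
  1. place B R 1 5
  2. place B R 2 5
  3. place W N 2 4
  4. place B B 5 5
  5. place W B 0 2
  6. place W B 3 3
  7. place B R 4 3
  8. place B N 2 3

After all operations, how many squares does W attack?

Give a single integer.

Answer: 16

Derivation:
Op 1: place BR@(1,5)
Op 2: place BR@(2,5)
Op 3: place WN@(2,4)
Op 4: place BB@(5,5)
Op 5: place WB@(0,2)
Op 6: place WB@(3,3)
Op 7: place BR@(4,3)
Op 8: place BN@(2,3)
Per-piece attacks for W:
  WB@(0,2): attacks (1,3) (2,4) (1,1) (2,0) [ray(1,1) blocked at (2,4)]
  WN@(2,4): attacks (4,5) (0,5) (3,2) (4,3) (1,2) (0,3)
  WB@(3,3): attacks (4,4) (5,5) (4,2) (5,1) (2,4) (2,2) (1,1) (0,0) [ray(1,1) blocked at (5,5); ray(-1,1) blocked at (2,4)]
Union (16 distinct): (0,0) (0,3) (0,5) (1,1) (1,2) (1,3) (2,0) (2,2) (2,4) (3,2) (4,2) (4,3) (4,4) (4,5) (5,1) (5,5)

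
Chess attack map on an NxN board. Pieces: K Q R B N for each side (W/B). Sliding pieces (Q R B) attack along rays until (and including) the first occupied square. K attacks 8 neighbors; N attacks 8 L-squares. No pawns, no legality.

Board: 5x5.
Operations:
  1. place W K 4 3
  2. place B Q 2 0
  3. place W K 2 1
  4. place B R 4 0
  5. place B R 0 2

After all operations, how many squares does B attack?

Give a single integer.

Answer: 18

Derivation:
Op 1: place WK@(4,3)
Op 2: place BQ@(2,0)
Op 3: place WK@(2,1)
Op 4: place BR@(4,0)
Op 5: place BR@(0,2)
Per-piece attacks for B:
  BR@(0,2): attacks (0,3) (0,4) (0,1) (0,0) (1,2) (2,2) (3,2) (4,2)
  BQ@(2,0): attacks (2,1) (3,0) (4,0) (1,0) (0,0) (3,1) (4,2) (1,1) (0,2) [ray(0,1) blocked at (2,1); ray(1,0) blocked at (4,0); ray(-1,1) blocked at (0,2)]
  BR@(4,0): attacks (4,1) (4,2) (4,3) (3,0) (2,0) [ray(0,1) blocked at (4,3); ray(-1,0) blocked at (2,0)]
Union (18 distinct): (0,0) (0,1) (0,2) (0,3) (0,4) (1,0) (1,1) (1,2) (2,0) (2,1) (2,2) (3,0) (3,1) (3,2) (4,0) (4,1) (4,2) (4,3)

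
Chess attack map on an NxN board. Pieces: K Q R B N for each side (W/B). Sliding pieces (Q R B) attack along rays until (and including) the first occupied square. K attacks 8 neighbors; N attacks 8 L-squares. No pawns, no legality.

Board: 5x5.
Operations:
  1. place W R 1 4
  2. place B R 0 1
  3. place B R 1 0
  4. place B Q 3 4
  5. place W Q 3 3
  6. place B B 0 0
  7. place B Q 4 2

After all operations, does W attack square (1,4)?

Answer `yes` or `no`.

Answer: no

Derivation:
Op 1: place WR@(1,4)
Op 2: place BR@(0,1)
Op 3: place BR@(1,0)
Op 4: place BQ@(3,4)
Op 5: place WQ@(3,3)
Op 6: place BB@(0,0)
Op 7: place BQ@(4,2)
Per-piece attacks for W:
  WR@(1,4): attacks (1,3) (1,2) (1,1) (1,0) (2,4) (3,4) (0,4) [ray(0,-1) blocked at (1,0); ray(1,0) blocked at (3,4)]
  WQ@(3,3): attacks (3,4) (3,2) (3,1) (3,0) (4,3) (2,3) (1,3) (0,3) (4,4) (4,2) (2,4) (2,2) (1,1) (0,0) [ray(0,1) blocked at (3,4); ray(1,-1) blocked at (4,2); ray(-1,-1) blocked at (0,0)]
W attacks (1,4): no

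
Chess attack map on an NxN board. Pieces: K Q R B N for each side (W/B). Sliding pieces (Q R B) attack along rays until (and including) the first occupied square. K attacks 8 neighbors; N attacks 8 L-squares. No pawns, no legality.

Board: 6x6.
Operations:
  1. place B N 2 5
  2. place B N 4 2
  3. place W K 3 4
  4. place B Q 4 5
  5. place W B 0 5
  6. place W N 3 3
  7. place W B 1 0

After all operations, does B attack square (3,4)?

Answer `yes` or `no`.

Answer: yes

Derivation:
Op 1: place BN@(2,5)
Op 2: place BN@(4,2)
Op 3: place WK@(3,4)
Op 4: place BQ@(4,5)
Op 5: place WB@(0,5)
Op 6: place WN@(3,3)
Op 7: place WB@(1,0)
Per-piece attacks for B:
  BN@(2,5): attacks (3,3) (4,4) (1,3) (0,4)
  BN@(4,2): attacks (5,4) (3,4) (2,3) (5,0) (3,0) (2,1)
  BQ@(4,5): attacks (4,4) (4,3) (4,2) (5,5) (3,5) (2,5) (5,4) (3,4) [ray(0,-1) blocked at (4,2); ray(-1,0) blocked at (2,5); ray(-1,-1) blocked at (3,4)]
B attacks (3,4): yes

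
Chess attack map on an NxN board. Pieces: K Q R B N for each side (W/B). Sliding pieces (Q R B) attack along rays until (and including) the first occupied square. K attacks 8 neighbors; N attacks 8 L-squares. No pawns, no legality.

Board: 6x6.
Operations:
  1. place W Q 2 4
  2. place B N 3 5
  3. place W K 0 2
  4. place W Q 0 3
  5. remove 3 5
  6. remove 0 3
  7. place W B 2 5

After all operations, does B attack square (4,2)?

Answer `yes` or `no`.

Op 1: place WQ@(2,4)
Op 2: place BN@(3,5)
Op 3: place WK@(0,2)
Op 4: place WQ@(0,3)
Op 5: remove (3,5)
Op 6: remove (0,3)
Op 7: place WB@(2,5)
Per-piece attacks for B:
B attacks (4,2): no

Answer: no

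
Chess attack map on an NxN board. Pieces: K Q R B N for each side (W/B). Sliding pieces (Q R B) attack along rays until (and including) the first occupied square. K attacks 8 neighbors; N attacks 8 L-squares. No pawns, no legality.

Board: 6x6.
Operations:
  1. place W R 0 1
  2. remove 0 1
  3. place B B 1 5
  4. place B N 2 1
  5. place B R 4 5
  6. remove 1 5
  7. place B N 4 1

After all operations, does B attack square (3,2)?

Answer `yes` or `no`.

Answer: no

Derivation:
Op 1: place WR@(0,1)
Op 2: remove (0,1)
Op 3: place BB@(1,5)
Op 4: place BN@(2,1)
Op 5: place BR@(4,5)
Op 6: remove (1,5)
Op 7: place BN@(4,1)
Per-piece attacks for B:
  BN@(2,1): attacks (3,3) (4,2) (1,3) (0,2) (4,0) (0,0)
  BN@(4,1): attacks (5,3) (3,3) (2,2) (2,0)
  BR@(4,5): attacks (4,4) (4,3) (4,2) (4,1) (5,5) (3,5) (2,5) (1,5) (0,5) [ray(0,-1) blocked at (4,1)]
B attacks (3,2): no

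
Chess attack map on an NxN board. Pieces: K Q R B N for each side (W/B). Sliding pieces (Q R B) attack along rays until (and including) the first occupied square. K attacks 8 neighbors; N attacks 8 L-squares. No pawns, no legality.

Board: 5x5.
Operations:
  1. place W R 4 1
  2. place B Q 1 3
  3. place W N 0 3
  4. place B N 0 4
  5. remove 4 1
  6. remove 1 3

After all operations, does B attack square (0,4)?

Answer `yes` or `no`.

Op 1: place WR@(4,1)
Op 2: place BQ@(1,3)
Op 3: place WN@(0,3)
Op 4: place BN@(0,4)
Op 5: remove (4,1)
Op 6: remove (1,3)
Per-piece attacks for B:
  BN@(0,4): attacks (1,2) (2,3)
B attacks (0,4): no

Answer: no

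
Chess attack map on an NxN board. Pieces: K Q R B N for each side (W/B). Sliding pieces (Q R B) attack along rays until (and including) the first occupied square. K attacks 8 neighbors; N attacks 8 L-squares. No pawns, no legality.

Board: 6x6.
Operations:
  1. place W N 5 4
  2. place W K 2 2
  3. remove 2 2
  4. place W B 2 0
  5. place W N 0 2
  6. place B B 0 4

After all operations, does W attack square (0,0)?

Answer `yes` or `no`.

Op 1: place WN@(5,4)
Op 2: place WK@(2,2)
Op 3: remove (2,2)
Op 4: place WB@(2,0)
Op 5: place WN@(0,2)
Op 6: place BB@(0,4)
Per-piece attacks for W:
  WN@(0,2): attacks (1,4) (2,3) (1,0) (2,1)
  WB@(2,0): attacks (3,1) (4,2) (5,3) (1,1) (0,2) [ray(-1,1) blocked at (0,2)]
  WN@(5,4): attacks (3,5) (4,2) (3,3)
W attacks (0,0): no

Answer: no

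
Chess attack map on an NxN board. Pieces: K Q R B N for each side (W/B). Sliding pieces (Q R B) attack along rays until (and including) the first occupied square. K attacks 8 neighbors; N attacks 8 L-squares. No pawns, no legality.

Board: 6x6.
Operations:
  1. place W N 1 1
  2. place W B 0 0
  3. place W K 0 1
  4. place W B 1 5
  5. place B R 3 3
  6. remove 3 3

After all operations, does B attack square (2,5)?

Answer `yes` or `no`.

Op 1: place WN@(1,1)
Op 2: place WB@(0,0)
Op 3: place WK@(0,1)
Op 4: place WB@(1,5)
Op 5: place BR@(3,3)
Op 6: remove (3,3)
Per-piece attacks for B:
B attacks (2,5): no

Answer: no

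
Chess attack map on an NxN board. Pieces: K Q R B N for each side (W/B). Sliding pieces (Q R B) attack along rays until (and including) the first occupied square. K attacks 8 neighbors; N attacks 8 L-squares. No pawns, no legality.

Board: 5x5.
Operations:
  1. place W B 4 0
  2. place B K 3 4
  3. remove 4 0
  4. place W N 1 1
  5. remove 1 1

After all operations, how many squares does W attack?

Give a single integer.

Op 1: place WB@(4,0)
Op 2: place BK@(3,4)
Op 3: remove (4,0)
Op 4: place WN@(1,1)
Op 5: remove (1,1)
Per-piece attacks for W:
Union (0 distinct): (none)

Answer: 0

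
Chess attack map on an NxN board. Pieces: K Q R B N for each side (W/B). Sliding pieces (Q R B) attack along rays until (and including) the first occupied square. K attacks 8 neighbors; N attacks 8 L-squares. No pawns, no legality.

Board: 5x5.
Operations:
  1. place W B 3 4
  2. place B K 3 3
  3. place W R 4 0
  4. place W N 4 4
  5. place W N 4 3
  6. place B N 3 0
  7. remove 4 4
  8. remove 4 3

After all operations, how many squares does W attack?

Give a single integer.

Op 1: place WB@(3,4)
Op 2: place BK@(3,3)
Op 3: place WR@(4,0)
Op 4: place WN@(4,4)
Op 5: place WN@(4,3)
Op 6: place BN@(3,0)
Op 7: remove (4,4)
Op 8: remove (4,3)
Per-piece attacks for W:
  WB@(3,4): attacks (4,3) (2,3) (1,2) (0,1)
  WR@(4,0): attacks (4,1) (4,2) (4,3) (4,4) (3,0) [ray(-1,0) blocked at (3,0)]
Union (8 distinct): (0,1) (1,2) (2,3) (3,0) (4,1) (4,2) (4,3) (4,4)

Answer: 8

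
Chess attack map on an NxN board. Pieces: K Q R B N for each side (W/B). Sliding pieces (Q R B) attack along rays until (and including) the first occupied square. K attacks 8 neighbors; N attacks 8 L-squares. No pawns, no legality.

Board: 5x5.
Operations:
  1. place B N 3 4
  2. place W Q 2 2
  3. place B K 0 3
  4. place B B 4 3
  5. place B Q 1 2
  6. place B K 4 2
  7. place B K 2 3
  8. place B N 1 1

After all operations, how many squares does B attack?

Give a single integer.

Op 1: place BN@(3,4)
Op 2: place WQ@(2,2)
Op 3: place BK@(0,3)
Op 4: place BB@(4,3)
Op 5: place BQ@(1,2)
Op 6: place BK@(4,2)
Op 7: place BK@(2,3)
Op 8: place BN@(1,1)
Per-piece attacks for B:
  BK@(0,3): attacks (0,4) (0,2) (1,3) (1,4) (1,2)
  BN@(1,1): attacks (2,3) (3,2) (0,3) (3,0)
  BQ@(1,2): attacks (1,3) (1,4) (1,1) (2,2) (0,2) (2,3) (2,1) (3,0) (0,3) (0,1) [ray(0,-1) blocked at (1,1); ray(1,0) blocked at (2,2); ray(1,1) blocked at (2,3); ray(-1,1) blocked at (0,3)]
  BK@(2,3): attacks (2,4) (2,2) (3,3) (1,3) (3,4) (3,2) (1,4) (1,2)
  BN@(3,4): attacks (4,2) (2,2) (1,3)
  BK@(4,2): attacks (4,3) (4,1) (3,2) (3,3) (3,1)
  BB@(4,3): attacks (3,4) (3,2) (2,1) (1,0) [ray(-1,1) blocked at (3,4)]
Union (21 distinct): (0,1) (0,2) (0,3) (0,4) (1,0) (1,1) (1,2) (1,3) (1,4) (2,1) (2,2) (2,3) (2,4) (3,0) (3,1) (3,2) (3,3) (3,4) (4,1) (4,2) (4,3)

Answer: 21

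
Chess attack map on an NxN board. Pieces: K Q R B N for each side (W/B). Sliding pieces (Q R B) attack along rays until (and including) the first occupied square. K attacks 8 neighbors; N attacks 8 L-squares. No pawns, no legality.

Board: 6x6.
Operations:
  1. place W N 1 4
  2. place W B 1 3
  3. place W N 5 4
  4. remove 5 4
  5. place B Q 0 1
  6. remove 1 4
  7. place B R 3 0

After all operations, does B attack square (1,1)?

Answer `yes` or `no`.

Op 1: place WN@(1,4)
Op 2: place WB@(1,3)
Op 3: place WN@(5,4)
Op 4: remove (5,4)
Op 5: place BQ@(0,1)
Op 6: remove (1,4)
Op 7: place BR@(3,0)
Per-piece attacks for B:
  BQ@(0,1): attacks (0,2) (0,3) (0,4) (0,5) (0,0) (1,1) (2,1) (3,1) (4,1) (5,1) (1,2) (2,3) (3,4) (4,5) (1,0)
  BR@(3,0): attacks (3,1) (3,2) (3,3) (3,4) (3,5) (4,0) (5,0) (2,0) (1,0) (0,0)
B attacks (1,1): yes

Answer: yes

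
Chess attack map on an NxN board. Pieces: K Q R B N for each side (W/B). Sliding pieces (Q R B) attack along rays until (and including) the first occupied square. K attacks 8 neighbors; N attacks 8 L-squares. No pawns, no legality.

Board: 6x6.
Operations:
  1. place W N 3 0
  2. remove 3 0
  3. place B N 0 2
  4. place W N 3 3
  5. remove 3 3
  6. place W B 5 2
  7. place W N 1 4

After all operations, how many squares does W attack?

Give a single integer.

Answer: 9

Derivation:
Op 1: place WN@(3,0)
Op 2: remove (3,0)
Op 3: place BN@(0,2)
Op 4: place WN@(3,3)
Op 5: remove (3,3)
Op 6: place WB@(5,2)
Op 7: place WN@(1,4)
Per-piece attacks for W:
  WN@(1,4): attacks (3,5) (2,2) (3,3) (0,2)
  WB@(5,2): attacks (4,3) (3,4) (2,5) (4,1) (3,0)
Union (9 distinct): (0,2) (2,2) (2,5) (3,0) (3,3) (3,4) (3,5) (4,1) (4,3)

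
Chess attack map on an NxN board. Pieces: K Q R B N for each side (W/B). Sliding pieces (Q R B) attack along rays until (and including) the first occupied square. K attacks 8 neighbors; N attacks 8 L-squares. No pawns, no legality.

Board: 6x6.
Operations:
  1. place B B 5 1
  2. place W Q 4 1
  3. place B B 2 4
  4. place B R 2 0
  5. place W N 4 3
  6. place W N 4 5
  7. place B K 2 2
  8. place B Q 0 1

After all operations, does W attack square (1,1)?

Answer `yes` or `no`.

Answer: yes

Derivation:
Op 1: place BB@(5,1)
Op 2: place WQ@(4,1)
Op 3: place BB@(2,4)
Op 4: place BR@(2,0)
Op 5: place WN@(4,3)
Op 6: place WN@(4,5)
Op 7: place BK@(2,2)
Op 8: place BQ@(0,1)
Per-piece attacks for W:
  WQ@(4,1): attacks (4,2) (4,3) (4,0) (5,1) (3,1) (2,1) (1,1) (0,1) (5,2) (5,0) (3,2) (2,3) (1,4) (0,5) (3,0) [ray(0,1) blocked at (4,3); ray(1,0) blocked at (5,1); ray(-1,0) blocked at (0,1)]
  WN@(4,3): attacks (5,5) (3,5) (2,4) (5,1) (3,1) (2,2)
  WN@(4,5): attacks (5,3) (3,3) (2,4)
W attacks (1,1): yes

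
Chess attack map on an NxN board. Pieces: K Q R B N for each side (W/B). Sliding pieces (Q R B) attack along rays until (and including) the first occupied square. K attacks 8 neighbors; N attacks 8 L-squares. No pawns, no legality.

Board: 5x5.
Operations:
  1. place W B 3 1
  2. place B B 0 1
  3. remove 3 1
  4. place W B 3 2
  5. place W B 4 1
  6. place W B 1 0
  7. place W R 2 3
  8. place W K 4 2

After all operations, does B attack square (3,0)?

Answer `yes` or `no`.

Op 1: place WB@(3,1)
Op 2: place BB@(0,1)
Op 3: remove (3,1)
Op 4: place WB@(3,2)
Op 5: place WB@(4,1)
Op 6: place WB@(1,0)
Op 7: place WR@(2,3)
Op 8: place WK@(4,2)
Per-piece attacks for B:
  BB@(0,1): attacks (1,2) (2,3) (1,0) [ray(1,1) blocked at (2,3); ray(1,-1) blocked at (1,0)]
B attacks (3,0): no

Answer: no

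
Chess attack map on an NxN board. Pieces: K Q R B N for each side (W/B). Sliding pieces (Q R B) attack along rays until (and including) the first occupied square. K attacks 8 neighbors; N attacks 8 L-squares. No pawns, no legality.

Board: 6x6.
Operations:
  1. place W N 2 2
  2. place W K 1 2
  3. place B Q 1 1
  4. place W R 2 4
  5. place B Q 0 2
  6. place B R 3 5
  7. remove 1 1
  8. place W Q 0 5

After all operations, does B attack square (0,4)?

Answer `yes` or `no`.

Op 1: place WN@(2,2)
Op 2: place WK@(1,2)
Op 3: place BQ@(1,1)
Op 4: place WR@(2,4)
Op 5: place BQ@(0,2)
Op 6: place BR@(3,5)
Op 7: remove (1,1)
Op 8: place WQ@(0,5)
Per-piece attacks for B:
  BQ@(0,2): attacks (0,3) (0,4) (0,5) (0,1) (0,0) (1,2) (1,3) (2,4) (1,1) (2,0) [ray(0,1) blocked at (0,5); ray(1,0) blocked at (1,2); ray(1,1) blocked at (2,4)]
  BR@(3,5): attacks (3,4) (3,3) (3,2) (3,1) (3,0) (4,5) (5,5) (2,5) (1,5) (0,5) [ray(-1,0) blocked at (0,5)]
B attacks (0,4): yes

Answer: yes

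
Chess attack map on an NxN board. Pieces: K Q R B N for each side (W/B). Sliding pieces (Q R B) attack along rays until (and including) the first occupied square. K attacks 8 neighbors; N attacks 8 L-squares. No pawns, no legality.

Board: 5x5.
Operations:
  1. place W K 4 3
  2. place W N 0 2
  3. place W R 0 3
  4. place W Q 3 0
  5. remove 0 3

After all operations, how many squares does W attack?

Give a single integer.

Op 1: place WK@(4,3)
Op 2: place WN@(0,2)
Op 3: place WR@(0,3)
Op 4: place WQ@(3,0)
Op 5: remove (0,3)
Per-piece attacks for W:
  WN@(0,2): attacks (1,4) (2,3) (1,0) (2,1)
  WQ@(3,0): attacks (3,1) (3,2) (3,3) (3,4) (4,0) (2,0) (1,0) (0,0) (4,1) (2,1) (1,2) (0,3)
  WK@(4,3): attacks (4,4) (4,2) (3,3) (3,4) (3,2)
Union (16 distinct): (0,0) (0,3) (1,0) (1,2) (1,4) (2,0) (2,1) (2,3) (3,1) (3,2) (3,3) (3,4) (4,0) (4,1) (4,2) (4,4)

Answer: 16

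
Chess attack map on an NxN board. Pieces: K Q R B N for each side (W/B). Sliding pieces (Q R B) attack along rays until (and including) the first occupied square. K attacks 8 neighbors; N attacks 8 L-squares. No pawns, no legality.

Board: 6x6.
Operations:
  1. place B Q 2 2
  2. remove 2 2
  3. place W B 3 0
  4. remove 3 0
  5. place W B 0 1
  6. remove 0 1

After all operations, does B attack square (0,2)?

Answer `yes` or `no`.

Answer: no

Derivation:
Op 1: place BQ@(2,2)
Op 2: remove (2,2)
Op 3: place WB@(3,0)
Op 4: remove (3,0)
Op 5: place WB@(0,1)
Op 6: remove (0,1)
Per-piece attacks for B:
B attacks (0,2): no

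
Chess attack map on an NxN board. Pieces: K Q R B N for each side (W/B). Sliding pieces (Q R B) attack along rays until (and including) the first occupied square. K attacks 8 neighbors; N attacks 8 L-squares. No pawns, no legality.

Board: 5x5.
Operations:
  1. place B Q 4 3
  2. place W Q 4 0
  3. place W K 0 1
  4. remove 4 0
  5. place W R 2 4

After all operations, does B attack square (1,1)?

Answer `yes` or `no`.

Answer: no

Derivation:
Op 1: place BQ@(4,3)
Op 2: place WQ@(4,0)
Op 3: place WK@(0,1)
Op 4: remove (4,0)
Op 5: place WR@(2,4)
Per-piece attacks for B:
  BQ@(4,3): attacks (4,4) (4,2) (4,1) (4,0) (3,3) (2,3) (1,3) (0,3) (3,4) (3,2) (2,1) (1,0)
B attacks (1,1): no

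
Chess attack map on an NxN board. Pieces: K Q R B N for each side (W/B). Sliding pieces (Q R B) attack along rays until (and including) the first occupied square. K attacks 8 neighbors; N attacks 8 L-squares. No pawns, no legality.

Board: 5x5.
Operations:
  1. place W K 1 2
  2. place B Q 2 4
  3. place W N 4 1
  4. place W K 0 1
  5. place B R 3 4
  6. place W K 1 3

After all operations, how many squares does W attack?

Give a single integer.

Op 1: place WK@(1,2)
Op 2: place BQ@(2,4)
Op 3: place WN@(4,1)
Op 4: place WK@(0,1)
Op 5: place BR@(3,4)
Op 6: place WK@(1,3)
Per-piece attacks for W:
  WK@(0,1): attacks (0,2) (0,0) (1,1) (1,2) (1,0)
  WK@(1,2): attacks (1,3) (1,1) (2,2) (0,2) (2,3) (2,1) (0,3) (0,1)
  WK@(1,3): attacks (1,4) (1,2) (2,3) (0,3) (2,4) (2,2) (0,4) (0,2)
  WN@(4,1): attacks (3,3) (2,2) (2,0)
Union (16 distinct): (0,0) (0,1) (0,2) (0,3) (0,4) (1,0) (1,1) (1,2) (1,3) (1,4) (2,0) (2,1) (2,2) (2,3) (2,4) (3,3)

Answer: 16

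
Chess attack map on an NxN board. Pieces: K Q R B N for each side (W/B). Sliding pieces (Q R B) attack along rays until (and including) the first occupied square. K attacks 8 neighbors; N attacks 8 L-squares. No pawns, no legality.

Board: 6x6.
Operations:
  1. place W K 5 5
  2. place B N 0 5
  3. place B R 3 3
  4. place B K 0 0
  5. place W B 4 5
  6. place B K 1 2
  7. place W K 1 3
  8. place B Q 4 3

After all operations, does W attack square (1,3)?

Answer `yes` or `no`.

Answer: no

Derivation:
Op 1: place WK@(5,5)
Op 2: place BN@(0,5)
Op 3: place BR@(3,3)
Op 4: place BK@(0,0)
Op 5: place WB@(4,5)
Op 6: place BK@(1,2)
Op 7: place WK@(1,3)
Op 8: place BQ@(4,3)
Per-piece attacks for W:
  WK@(1,3): attacks (1,4) (1,2) (2,3) (0,3) (2,4) (2,2) (0,4) (0,2)
  WB@(4,5): attacks (5,4) (3,4) (2,3) (1,2) [ray(-1,-1) blocked at (1,2)]
  WK@(5,5): attacks (5,4) (4,5) (4,4)
W attacks (1,3): no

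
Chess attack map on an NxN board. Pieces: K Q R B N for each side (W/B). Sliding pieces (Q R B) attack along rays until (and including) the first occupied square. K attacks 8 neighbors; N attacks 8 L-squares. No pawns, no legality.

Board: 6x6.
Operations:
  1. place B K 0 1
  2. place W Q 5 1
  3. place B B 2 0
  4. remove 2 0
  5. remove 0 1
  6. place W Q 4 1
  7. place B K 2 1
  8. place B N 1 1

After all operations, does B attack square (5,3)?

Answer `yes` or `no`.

Answer: no

Derivation:
Op 1: place BK@(0,1)
Op 2: place WQ@(5,1)
Op 3: place BB@(2,0)
Op 4: remove (2,0)
Op 5: remove (0,1)
Op 6: place WQ@(4,1)
Op 7: place BK@(2,1)
Op 8: place BN@(1,1)
Per-piece attacks for B:
  BN@(1,1): attacks (2,3) (3,2) (0,3) (3,0)
  BK@(2,1): attacks (2,2) (2,0) (3,1) (1,1) (3,2) (3,0) (1,2) (1,0)
B attacks (5,3): no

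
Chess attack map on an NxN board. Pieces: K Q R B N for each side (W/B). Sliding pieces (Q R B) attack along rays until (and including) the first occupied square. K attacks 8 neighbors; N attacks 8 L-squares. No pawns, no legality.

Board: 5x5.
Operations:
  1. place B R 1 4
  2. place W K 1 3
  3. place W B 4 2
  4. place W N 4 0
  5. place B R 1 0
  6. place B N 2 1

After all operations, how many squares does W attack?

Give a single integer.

Op 1: place BR@(1,4)
Op 2: place WK@(1,3)
Op 3: place WB@(4,2)
Op 4: place WN@(4,0)
Op 5: place BR@(1,0)
Op 6: place BN@(2,1)
Per-piece attacks for W:
  WK@(1,3): attacks (1,4) (1,2) (2,3) (0,3) (2,4) (2,2) (0,4) (0,2)
  WN@(4,0): attacks (3,2) (2,1)
  WB@(4,2): attacks (3,3) (2,4) (3,1) (2,0)
Union (13 distinct): (0,2) (0,3) (0,4) (1,2) (1,4) (2,0) (2,1) (2,2) (2,3) (2,4) (3,1) (3,2) (3,3)

Answer: 13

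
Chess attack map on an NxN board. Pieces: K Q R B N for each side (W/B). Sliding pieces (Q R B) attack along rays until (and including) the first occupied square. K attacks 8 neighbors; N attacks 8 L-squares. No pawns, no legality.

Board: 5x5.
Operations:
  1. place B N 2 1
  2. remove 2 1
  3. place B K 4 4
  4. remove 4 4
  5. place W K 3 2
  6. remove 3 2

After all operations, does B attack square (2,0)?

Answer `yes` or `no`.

Op 1: place BN@(2,1)
Op 2: remove (2,1)
Op 3: place BK@(4,4)
Op 4: remove (4,4)
Op 5: place WK@(3,2)
Op 6: remove (3,2)
Per-piece attacks for B:
B attacks (2,0): no

Answer: no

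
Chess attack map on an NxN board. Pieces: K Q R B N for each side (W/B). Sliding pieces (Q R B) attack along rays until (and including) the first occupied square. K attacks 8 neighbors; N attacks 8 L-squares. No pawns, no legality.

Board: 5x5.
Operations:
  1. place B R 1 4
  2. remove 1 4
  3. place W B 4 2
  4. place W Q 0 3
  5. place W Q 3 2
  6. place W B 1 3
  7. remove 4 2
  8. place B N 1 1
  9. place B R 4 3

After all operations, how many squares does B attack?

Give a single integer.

Op 1: place BR@(1,4)
Op 2: remove (1,4)
Op 3: place WB@(4,2)
Op 4: place WQ@(0,3)
Op 5: place WQ@(3,2)
Op 6: place WB@(1,3)
Op 7: remove (4,2)
Op 8: place BN@(1,1)
Op 9: place BR@(4,3)
Per-piece attacks for B:
  BN@(1,1): attacks (2,3) (3,2) (0,3) (3,0)
  BR@(4,3): attacks (4,4) (4,2) (4,1) (4,0) (3,3) (2,3) (1,3) [ray(-1,0) blocked at (1,3)]
Union (10 distinct): (0,3) (1,3) (2,3) (3,0) (3,2) (3,3) (4,0) (4,1) (4,2) (4,4)

Answer: 10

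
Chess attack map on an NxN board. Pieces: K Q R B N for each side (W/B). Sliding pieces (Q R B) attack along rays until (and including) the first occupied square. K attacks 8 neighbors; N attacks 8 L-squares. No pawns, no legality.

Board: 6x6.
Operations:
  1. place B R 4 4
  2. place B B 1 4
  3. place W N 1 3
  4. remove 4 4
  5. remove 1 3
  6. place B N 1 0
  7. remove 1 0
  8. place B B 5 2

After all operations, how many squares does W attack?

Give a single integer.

Op 1: place BR@(4,4)
Op 2: place BB@(1,4)
Op 3: place WN@(1,3)
Op 4: remove (4,4)
Op 5: remove (1,3)
Op 6: place BN@(1,0)
Op 7: remove (1,0)
Op 8: place BB@(5,2)
Per-piece attacks for W:
Union (0 distinct): (none)

Answer: 0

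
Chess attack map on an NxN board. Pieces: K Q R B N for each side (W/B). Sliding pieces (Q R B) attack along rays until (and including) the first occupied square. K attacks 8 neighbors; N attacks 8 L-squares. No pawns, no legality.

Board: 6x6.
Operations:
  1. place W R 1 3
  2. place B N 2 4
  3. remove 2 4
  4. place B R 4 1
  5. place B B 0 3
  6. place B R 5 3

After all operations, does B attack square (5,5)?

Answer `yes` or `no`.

Answer: yes

Derivation:
Op 1: place WR@(1,3)
Op 2: place BN@(2,4)
Op 3: remove (2,4)
Op 4: place BR@(4,1)
Op 5: place BB@(0,3)
Op 6: place BR@(5,3)
Per-piece attacks for B:
  BB@(0,3): attacks (1,4) (2,5) (1,2) (2,1) (3,0)
  BR@(4,1): attacks (4,2) (4,3) (4,4) (4,5) (4,0) (5,1) (3,1) (2,1) (1,1) (0,1)
  BR@(5,3): attacks (5,4) (5,5) (5,2) (5,1) (5,0) (4,3) (3,3) (2,3) (1,3) [ray(-1,0) blocked at (1,3)]
B attacks (5,5): yes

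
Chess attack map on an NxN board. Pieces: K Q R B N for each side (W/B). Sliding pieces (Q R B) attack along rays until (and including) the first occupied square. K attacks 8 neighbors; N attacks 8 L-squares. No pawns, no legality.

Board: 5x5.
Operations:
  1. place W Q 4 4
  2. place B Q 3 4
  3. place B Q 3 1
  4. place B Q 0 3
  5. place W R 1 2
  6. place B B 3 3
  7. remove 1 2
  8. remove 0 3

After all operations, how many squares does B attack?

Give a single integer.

Op 1: place WQ@(4,4)
Op 2: place BQ@(3,4)
Op 3: place BQ@(3,1)
Op 4: place BQ@(0,3)
Op 5: place WR@(1,2)
Op 6: place BB@(3,3)
Op 7: remove (1,2)
Op 8: remove (0,3)
Per-piece attacks for B:
  BQ@(3,1): attacks (3,2) (3,3) (3,0) (4,1) (2,1) (1,1) (0,1) (4,2) (4,0) (2,2) (1,3) (0,4) (2,0) [ray(0,1) blocked at (3,3)]
  BB@(3,3): attacks (4,4) (4,2) (2,4) (2,2) (1,1) (0,0) [ray(1,1) blocked at (4,4)]
  BQ@(3,4): attacks (3,3) (4,4) (2,4) (1,4) (0,4) (4,3) (2,3) (1,2) (0,1) [ray(0,-1) blocked at (3,3); ray(1,0) blocked at (4,4)]
Union (20 distinct): (0,0) (0,1) (0,4) (1,1) (1,2) (1,3) (1,4) (2,0) (2,1) (2,2) (2,3) (2,4) (3,0) (3,2) (3,3) (4,0) (4,1) (4,2) (4,3) (4,4)

Answer: 20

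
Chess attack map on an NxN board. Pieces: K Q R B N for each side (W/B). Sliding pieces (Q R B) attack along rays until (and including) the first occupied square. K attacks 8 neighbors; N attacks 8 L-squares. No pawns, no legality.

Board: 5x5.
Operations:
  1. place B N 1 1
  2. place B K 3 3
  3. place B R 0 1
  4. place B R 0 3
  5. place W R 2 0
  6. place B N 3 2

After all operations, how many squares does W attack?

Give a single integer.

Op 1: place BN@(1,1)
Op 2: place BK@(3,3)
Op 3: place BR@(0,1)
Op 4: place BR@(0,3)
Op 5: place WR@(2,0)
Op 6: place BN@(3,2)
Per-piece attacks for W:
  WR@(2,0): attacks (2,1) (2,2) (2,3) (2,4) (3,0) (4,0) (1,0) (0,0)
Union (8 distinct): (0,0) (1,0) (2,1) (2,2) (2,3) (2,4) (3,0) (4,0)

Answer: 8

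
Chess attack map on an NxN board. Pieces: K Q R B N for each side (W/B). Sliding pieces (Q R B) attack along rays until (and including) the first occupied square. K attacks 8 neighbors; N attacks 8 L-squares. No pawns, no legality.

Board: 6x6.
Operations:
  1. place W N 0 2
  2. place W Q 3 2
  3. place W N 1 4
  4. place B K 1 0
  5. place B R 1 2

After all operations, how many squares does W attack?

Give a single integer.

Op 1: place WN@(0,2)
Op 2: place WQ@(3,2)
Op 3: place WN@(1,4)
Op 4: place BK@(1,0)
Op 5: place BR@(1,2)
Per-piece attacks for W:
  WN@(0,2): attacks (1,4) (2,3) (1,0) (2,1)
  WN@(1,4): attacks (3,5) (2,2) (3,3) (0,2)
  WQ@(3,2): attacks (3,3) (3,4) (3,5) (3,1) (3,0) (4,2) (5,2) (2,2) (1,2) (4,3) (5,4) (4,1) (5,0) (2,3) (1,4) (2,1) (1,0) [ray(-1,0) blocked at (1,2); ray(-1,1) blocked at (1,4); ray(-1,-1) blocked at (1,0)]
Union (18 distinct): (0,2) (1,0) (1,2) (1,4) (2,1) (2,2) (2,3) (3,0) (3,1) (3,3) (3,4) (3,5) (4,1) (4,2) (4,3) (5,0) (5,2) (5,4)

Answer: 18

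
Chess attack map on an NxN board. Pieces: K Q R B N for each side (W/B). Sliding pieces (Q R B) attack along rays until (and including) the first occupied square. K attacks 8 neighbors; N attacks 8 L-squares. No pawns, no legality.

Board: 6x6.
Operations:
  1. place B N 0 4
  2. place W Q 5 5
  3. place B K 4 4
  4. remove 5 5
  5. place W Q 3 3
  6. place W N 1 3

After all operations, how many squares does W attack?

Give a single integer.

Op 1: place BN@(0,4)
Op 2: place WQ@(5,5)
Op 3: place BK@(4,4)
Op 4: remove (5,5)
Op 5: place WQ@(3,3)
Op 6: place WN@(1,3)
Per-piece attacks for W:
  WN@(1,3): attacks (2,5) (3,4) (0,5) (2,1) (3,2) (0,1)
  WQ@(3,3): attacks (3,4) (3,5) (3,2) (3,1) (3,0) (4,3) (5,3) (2,3) (1,3) (4,4) (4,2) (5,1) (2,4) (1,5) (2,2) (1,1) (0,0) [ray(-1,0) blocked at (1,3); ray(1,1) blocked at (4,4)]
Union (21 distinct): (0,0) (0,1) (0,5) (1,1) (1,3) (1,5) (2,1) (2,2) (2,3) (2,4) (2,5) (3,0) (3,1) (3,2) (3,4) (3,5) (4,2) (4,3) (4,4) (5,1) (5,3)

Answer: 21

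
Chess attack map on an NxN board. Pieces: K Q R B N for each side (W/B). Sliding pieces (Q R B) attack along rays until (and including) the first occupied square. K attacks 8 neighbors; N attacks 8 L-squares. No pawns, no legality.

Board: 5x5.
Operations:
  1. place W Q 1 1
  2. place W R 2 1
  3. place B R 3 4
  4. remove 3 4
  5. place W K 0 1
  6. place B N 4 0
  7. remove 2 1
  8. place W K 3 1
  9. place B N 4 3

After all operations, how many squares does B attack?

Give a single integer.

Answer: 5

Derivation:
Op 1: place WQ@(1,1)
Op 2: place WR@(2,1)
Op 3: place BR@(3,4)
Op 4: remove (3,4)
Op 5: place WK@(0,1)
Op 6: place BN@(4,0)
Op 7: remove (2,1)
Op 8: place WK@(3,1)
Op 9: place BN@(4,3)
Per-piece attacks for B:
  BN@(4,0): attacks (3,2) (2,1)
  BN@(4,3): attacks (2,4) (3,1) (2,2)
Union (5 distinct): (2,1) (2,2) (2,4) (3,1) (3,2)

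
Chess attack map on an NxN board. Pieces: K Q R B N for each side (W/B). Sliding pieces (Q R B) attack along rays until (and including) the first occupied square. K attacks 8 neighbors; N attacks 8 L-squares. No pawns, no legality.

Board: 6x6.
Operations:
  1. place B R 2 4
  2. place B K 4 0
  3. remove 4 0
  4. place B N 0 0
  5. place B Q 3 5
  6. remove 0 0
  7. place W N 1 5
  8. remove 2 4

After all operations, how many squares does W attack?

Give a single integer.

Answer: 3

Derivation:
Op 1: place BR@(2,4)
Op 2: place BK@(4,0)
Op 3: remove (4,0)
Op 4: place BN@(0,0)
Op 5: place BQ@(3,5)
Op 6: remove (0,0)
Op 7: place WN@(1,5)
Op 8: remove (2,4)
Per-piece attacks for W:
  WN@(1,5): attacks (2,3) (3,4) (0,3)
Union (3 distinct): (0,3) (2,3) (3,4)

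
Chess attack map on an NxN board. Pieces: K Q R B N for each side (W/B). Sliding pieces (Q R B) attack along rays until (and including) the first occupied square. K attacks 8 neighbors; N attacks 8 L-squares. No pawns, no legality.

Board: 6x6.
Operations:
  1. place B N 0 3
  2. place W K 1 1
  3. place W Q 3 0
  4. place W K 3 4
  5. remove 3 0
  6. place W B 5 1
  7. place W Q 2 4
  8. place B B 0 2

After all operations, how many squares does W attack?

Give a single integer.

Answer: 24

Derivation:
Op 1: place BN@(0,3)
Op 2: place WK@(1,1)
Op 3: place WQ@(3,0)
Op 4: place WK@(3,4)
Op 5: remove (3,0)
Op 6: place WB@(5,1)
Op 7: place WQ@(2,4)
Op 8: place BB@(0,2)
Per-piece attacks for W:
  WK@(1,1): attacks (1,2) (1,0) (2,1) (0,1) (2,2) (2,0) (0,2) (0,0)
  WQ@(2,4): attacks (2,5) (2,3) (2,2) (2,1) (2,0) (3,4) (1,4) (0,4) (3,5) (3,3) (4,2) (5,1) (1,5) (1,3) (0,2) [ray(1,0) blocked at (3,4); ray(1,-1) blocked at (5,1); ray(-1,-1) blocked at (0,2)]
  WK@(3,4): attacks (3,5) (3,3) (4,4) (2,4) (4,5) (4,3) (2,5) (2,3)
  WB@(5,1): attacks (4,2) (3,3) (2,4) (4,0) [ray(-1,1) blocked at (2,4)]
Union (24 distinct): (0,0) (0,1) (0,2) (0,4) (1,0) (1,2) (1,3) (1,4) (1,5) (2,0) (2,1) (2,2) (2,3) (2,4) (2,5) (3,3) (3,4) (3,5) (4,0) (4,2) (4,3) (4,4) (4,5) (5,1)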